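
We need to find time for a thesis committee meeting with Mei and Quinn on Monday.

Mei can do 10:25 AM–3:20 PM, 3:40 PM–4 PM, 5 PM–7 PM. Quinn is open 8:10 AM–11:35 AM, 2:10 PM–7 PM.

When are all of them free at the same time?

10:25-11:35, 14:10-15:20, 15:40-16:00, 17:00-19:00

Mei ∩ Quinn: 10:25-11:35, 14:10-15:20, 15:40-16:00, 17:00-19:00.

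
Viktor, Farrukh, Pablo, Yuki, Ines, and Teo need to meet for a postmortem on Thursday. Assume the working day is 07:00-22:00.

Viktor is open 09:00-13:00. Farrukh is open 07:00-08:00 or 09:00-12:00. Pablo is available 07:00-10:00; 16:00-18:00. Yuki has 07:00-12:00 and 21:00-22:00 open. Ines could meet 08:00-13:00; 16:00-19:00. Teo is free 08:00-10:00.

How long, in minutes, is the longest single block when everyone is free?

Viktor ∩ Farrukh: 09:00-12:00.
Viktor ∩ Farrukh ∩ Pablo: 09:00-10:00.
Viktor ∩ Farrukh ∩ Pablo ∩ Yuki: 09:00-10:00.
Viktor ∩ Farrukh ∩ Pablo ∩ Yuki ∩ Ines: 09:00-10:00.
Viktor ∩ Farrukh ∩ Pablo ∩ Yuki ∩ Ines ∩ Teo: 09:00-10:00.
The longest is 09:00-10:00 at 60 minutes.

60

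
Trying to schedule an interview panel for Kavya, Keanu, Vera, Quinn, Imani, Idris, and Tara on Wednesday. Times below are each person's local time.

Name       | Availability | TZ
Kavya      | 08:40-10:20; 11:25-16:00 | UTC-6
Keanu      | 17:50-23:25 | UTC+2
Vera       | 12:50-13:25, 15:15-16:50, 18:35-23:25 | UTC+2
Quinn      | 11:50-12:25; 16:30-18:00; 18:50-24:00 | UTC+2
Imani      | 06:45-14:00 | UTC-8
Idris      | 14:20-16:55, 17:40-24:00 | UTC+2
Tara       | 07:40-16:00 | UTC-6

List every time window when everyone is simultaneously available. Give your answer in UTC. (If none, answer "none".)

Kavya in UTC: 14:40-16:20, 17:25-22:00 (add 6h to convert from UTC-6).
Keanu in UTC: 15:50-21:25 (subtract 2h to convert from UTC+2).
Vera in UTC: 10:50-11:25, 13:15-14:50, 16:35-21:25 (subtract 2h to convert from UTC+2).
Quinn in UTC: 09:50-10:25, 14:30-16:00, 16:50-22:00 (subtract 2h to convert from UTC+2).
Imani in UTC: 14:45-22:00 (add 8h to convert from UTC-8).
Idris in UTC: 12:20-14:55, 15:40-22:00 (subtract 2h to convert from UTC+2).
Tara in UTC: 13:40-22:00 (add 6h to convert from UTC-6).
Kavya ∩ Keanu: 15:50-16:20, 17:25-21:25.
Kavya ∩ Keanu ∩ Vera: 17:25-21:25.
Kavya ∩ Keanu ∩ Vera ∩ Quinn: 17:25-21:25.
Kavya ∩ Keanu ∩ Vera ∩ Quinn ∩ Imani: 17:25-21:25.
Kavya ∩ Keanu ∩ Vera ∩ Quinn ∩ Imani ∩ Idris: 17:25-21:25.
Kavya ∩ Keanu ∩ Vera ∩ Quinn ∩ Imani ∩ Idris ∩ Tara: 17:25-21:25.
Those are the intersection windows.

17:25-21:25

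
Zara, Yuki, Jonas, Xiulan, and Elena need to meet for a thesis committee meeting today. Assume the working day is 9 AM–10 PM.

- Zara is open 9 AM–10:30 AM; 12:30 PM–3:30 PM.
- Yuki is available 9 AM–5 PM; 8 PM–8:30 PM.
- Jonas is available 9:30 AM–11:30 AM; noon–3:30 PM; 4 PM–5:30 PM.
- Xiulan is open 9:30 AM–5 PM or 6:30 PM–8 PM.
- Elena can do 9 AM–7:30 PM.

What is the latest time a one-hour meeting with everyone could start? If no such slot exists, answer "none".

14:30

Zara ∩ Yuki: 09:00-10:30, 12:30-15:30.
Zara ∩ Yuki ∩ Jonas: 09:30-10:30, 12:30-15:30.
Zara ∩ Yuki ∩ Jonas ∩ Xiulan: 09:30-10:30, 12:30-15:30.
Zara ∩ Yuki ∩ Jonas ∩ Xiulan ∩ Elena: 09:30-10:30, 12:30-15:30.
The last common window of at least 60 minutes is 12:30-15:30; a 60-minute meeting can start as late as 14:30 and still end by 15:30.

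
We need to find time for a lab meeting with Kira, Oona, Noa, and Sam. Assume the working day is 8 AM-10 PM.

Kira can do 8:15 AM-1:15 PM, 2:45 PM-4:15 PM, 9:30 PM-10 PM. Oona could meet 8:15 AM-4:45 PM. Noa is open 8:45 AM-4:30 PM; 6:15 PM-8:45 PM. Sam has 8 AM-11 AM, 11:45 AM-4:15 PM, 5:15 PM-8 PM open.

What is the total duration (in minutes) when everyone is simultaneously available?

315

Kira ∩ Oona: 08:15-13:15, 14:45-16:15.
Kira ∩ Oona ∩ Noa: 08:45-13:15, 14:45-16:15.
Kira ∩ Oona ∩ Noa ∩ Sam: 08:45-11:00, 11:45-13:15, 14:45-16:15.
Summing the common windows: 135 + 90 + 90 = 315 minutes.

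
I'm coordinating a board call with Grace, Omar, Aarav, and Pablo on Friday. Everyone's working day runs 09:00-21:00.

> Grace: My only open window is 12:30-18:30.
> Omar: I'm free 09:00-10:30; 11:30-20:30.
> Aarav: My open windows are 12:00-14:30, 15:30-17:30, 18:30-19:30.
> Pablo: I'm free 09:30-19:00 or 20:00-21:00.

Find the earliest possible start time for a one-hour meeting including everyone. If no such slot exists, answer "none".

Grace ∩ Omar: 12:30-18:30.
Grace ∩ Omar ∩ Aarav: 12:30-14:30, 15:30-17:30.
Grace ∩ Omar ∩ Aarav ∩ Pablo: 12:30-14:30, 15:30-17:30.
So the common availability across everyone is 12:30-14:30, 15:30-17:30.
The first common window of at least 60 minutes is 12:30-14:30, so the earliest start is 12:30.

12:30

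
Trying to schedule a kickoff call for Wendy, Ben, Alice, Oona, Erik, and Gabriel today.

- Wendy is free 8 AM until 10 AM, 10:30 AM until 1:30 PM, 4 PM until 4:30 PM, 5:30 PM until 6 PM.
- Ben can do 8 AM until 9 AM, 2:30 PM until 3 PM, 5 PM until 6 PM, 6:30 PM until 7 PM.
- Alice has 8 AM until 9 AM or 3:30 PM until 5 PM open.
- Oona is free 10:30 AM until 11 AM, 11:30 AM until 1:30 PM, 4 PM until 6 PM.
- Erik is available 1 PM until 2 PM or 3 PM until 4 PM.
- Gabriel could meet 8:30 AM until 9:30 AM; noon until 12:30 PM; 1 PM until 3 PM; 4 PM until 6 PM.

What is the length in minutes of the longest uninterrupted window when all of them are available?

0

Wendy ∩ Ben: 08:00-09:00, 17:30-18:00.
Wendy ∩ Ben ∩ Alice: 08:00-09:00.
Wendy ∩ Ben ∩ Alice ∩ Oona: ∅.
Wendy ∩ Ben ∩ Alice ∩ Oona ∩ Erik: ∅.
Wendy ∩ Ben ∩ Alice ∩ Oona ∩ Erik ∩ Gabriel: ∅.
There is no time when everyone is free.
No common window exists, so the longest block is 0 minutes.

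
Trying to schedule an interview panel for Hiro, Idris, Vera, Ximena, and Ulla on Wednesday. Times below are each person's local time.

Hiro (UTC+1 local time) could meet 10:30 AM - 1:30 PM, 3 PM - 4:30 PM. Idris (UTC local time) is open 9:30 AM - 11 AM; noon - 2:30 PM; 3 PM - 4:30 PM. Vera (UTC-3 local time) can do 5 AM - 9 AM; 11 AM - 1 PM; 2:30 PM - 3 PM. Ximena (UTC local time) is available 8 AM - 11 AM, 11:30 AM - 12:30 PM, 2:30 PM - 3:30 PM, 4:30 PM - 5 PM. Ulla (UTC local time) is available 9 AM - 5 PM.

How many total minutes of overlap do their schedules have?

Hiro in UTC: 09:30-12:30, 14:00-15:30 (subtract 1h to convert from UTC+1).
Idris in UTC: 09:30-11:00, 12:00-14:30, 15:00-16:30.
Vera in UTC: 08:00-12:00, 14:00-16:00, 17:30-18:00 (add 3h to convert from UTC-3).
Ximena in UTC: 08:00-11:00, 11:30-12:30, 14:30-15:30, 16:30-17:00.
Ulla in UTC: 09:00-17:00.
Hiro ∩ Idris: 09:30-11:00, 12:00-12:30, 14:00-14:30, 15:00-15:30.
Hiro ∩ Idris ∩ Vera: 09:30-11:00, 14:00-14:30, 15:00-15:30.
Hiro ∩ Idris ∩ Vera ∩ Ximena: 09:30-11:00, 15:00-15:30.
Hiro ∩ Idris ∩ Vera ∩ Ximena ∩ Ulla: 09:30-11:00, 15:00-15:30.
Summing the common windows: 90 + 30 = 120 minutes.

120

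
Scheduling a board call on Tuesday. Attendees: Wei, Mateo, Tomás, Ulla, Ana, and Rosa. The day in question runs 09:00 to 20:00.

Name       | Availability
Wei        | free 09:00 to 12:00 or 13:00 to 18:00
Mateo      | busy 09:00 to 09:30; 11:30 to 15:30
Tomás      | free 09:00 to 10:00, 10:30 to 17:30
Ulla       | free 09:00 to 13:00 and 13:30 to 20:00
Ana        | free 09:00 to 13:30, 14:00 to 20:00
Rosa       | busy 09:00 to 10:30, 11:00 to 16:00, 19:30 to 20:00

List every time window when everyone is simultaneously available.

Wei free: 09:00-12:00, 13:00-18:00.
Mateo free: 09:30-11:30, 15:30-20:00 (invert busy blocks within the working day).
Tomás free: 09:00-10:00, 10:30-17:30.
Ulla free: 09:00-13:00, 13:30-20:00.
Ana free: 09:00-13:30, 14:00-20:00.
Rosa free: 10:30-11:00, 16:00-19:30 (invert busy blocks within the working day).
Wei ∩ Mateo: 09:30-11:30, 15:30-18:00.
Wei ∩ Mateo ∩ Tomás: 09:30-10:00, 10:30-11:30, 15:30-17:30.
Wei ∩ Mateo ∩ Tomás ∩ Ulla: 09:30-10:00, 10:30-11:30, 15:30-17:30.
Wei ∩ Mateo ∩ Tomás ∩ Ulla ∩ Ana: 09:30-10:00, 10:30-11:30, 15:30-17:30.
Wei ∩ Mateo ∩ Tomás ∩ Ulla ∩ Ana ∩ Rosa: 10:30-11:00, 16:00-17:30.

10:30-11:00, 16:00-17:30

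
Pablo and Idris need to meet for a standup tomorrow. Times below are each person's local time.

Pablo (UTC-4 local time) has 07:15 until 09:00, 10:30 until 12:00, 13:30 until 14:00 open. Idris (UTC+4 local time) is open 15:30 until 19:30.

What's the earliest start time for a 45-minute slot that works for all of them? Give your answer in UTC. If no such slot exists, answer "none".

11:30

Pablo in UTC: 11:15-13:00, 14:30-16:00, 17:30-18:00 (add 4h to convert from UTC-4).
Idris in UTC: 11:30-15:30 (subtract 4h to convert from UTC+4).
Pablo ∩ Idris: 11:30-13:00, 14:30-15:30.
The first common window of at least 45 minutes is 11:30-13:00, so the earliest start is 11:30.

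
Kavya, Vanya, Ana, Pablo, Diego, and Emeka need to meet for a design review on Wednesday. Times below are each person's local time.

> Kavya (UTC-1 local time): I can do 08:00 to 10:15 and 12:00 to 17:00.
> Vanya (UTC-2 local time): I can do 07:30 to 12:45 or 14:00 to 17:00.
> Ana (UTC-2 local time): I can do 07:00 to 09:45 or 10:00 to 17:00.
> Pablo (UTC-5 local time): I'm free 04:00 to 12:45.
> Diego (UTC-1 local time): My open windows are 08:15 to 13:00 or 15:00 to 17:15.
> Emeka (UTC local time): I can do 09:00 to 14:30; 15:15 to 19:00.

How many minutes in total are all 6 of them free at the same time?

270

Kavya in UTC: 09:00-11:15, 13:00-18:00 (add 1h to convert from UTC-1).
Vanya in UTC: 09:30-14:45, 16:00-19:00 (add 2h to convert from UTC-2).
Ana in UTC: 09:00-11:45, 12:00-19:00 (add 2h to convert from UTC-2).
Pablo in UTC: 09:00-17:45 (add 5h to convert from UTC-5).
Diego in UTC: 09:15-14:00, 16:00-18:15 (add 1h to convert from UTC-1).
Emeka in UTC: 09:00-14:30, 15:15-19:00.
Kavya ∩ Vanya: 09:30-11:15, 13:00-14:45, 16:00-18:00.
Kavya ∩ Vanya ∩ Ana: 09:30-11:15, 13:00-14:45, 16:00-18:00.
Kavya ∩ Vanya ∩ Ana ∩ Pablo: 09:30-11:15, 13:00-14:45, 16:00-17:45.
Kavya ∩ Vanya ∩ Ana ∩ Pablo ∩ Diego: 09:30-11:15, 13:00-14:00, 16:00-17:45.
Kavya ∩ Vanya ∩ Ana ∩ Pablo ∩ Diego ∩ Emeka: 09:30-11:15, 13:00-14:00, 16:00-17:45.
So the common availability across everyone is 09:30-11:15, 13:00-14:00, 16:00-17:45.
Summing the common windows: 105 + 60 + 105 = 270 minutes.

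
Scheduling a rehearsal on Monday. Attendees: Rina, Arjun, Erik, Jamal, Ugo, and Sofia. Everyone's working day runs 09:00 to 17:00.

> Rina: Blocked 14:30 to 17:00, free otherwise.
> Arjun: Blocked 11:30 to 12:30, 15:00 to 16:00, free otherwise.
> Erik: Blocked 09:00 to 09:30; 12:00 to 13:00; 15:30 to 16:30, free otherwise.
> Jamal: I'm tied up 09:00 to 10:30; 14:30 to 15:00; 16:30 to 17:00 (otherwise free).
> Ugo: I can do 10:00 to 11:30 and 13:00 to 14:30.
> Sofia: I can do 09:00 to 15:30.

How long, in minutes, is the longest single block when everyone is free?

Rina free: 09:00-14:30 (invert busy blocks within the working day).
Arjun free: 09:00-11:30, 12:30-15:00, 16:00-17:00 (invert busy blocks within the working day).
Erik free: 09:30-12:00, 13:00-15:30, 16:30-17:00 (invert busy blocks within the working day).
Jamal free: 10:30-14:30, 15:00-16:30 (invert busy blocks within the working day).
Ugo free: 10:00-11:30, 13:00-14:30.
Sofia free: 09:00-15:30.
Rina ∩ Arjun: 09:00-11:30, 12:30-14:30.
Rina ∩ Arjun ∩ Erik: 09:30-11:30, 13:00-14:30.
Rina ∩ Arjun ∩ Erik ∩ Jamal: 10:30-11:30, 13:00-14:30.
Rina ∩ Arjun ∩ Erik ∩ Jamal ∩ Ugo: 10:30-11:30, 13:00-14:30.
Rina ∩ Arjun ∩ Erik ∩ Jamal ∩ Ugo ∩ Sofia: 10:30-11:30, 13:00-14:30.
The longest is 13:00-14:30 at 90 minutes.

90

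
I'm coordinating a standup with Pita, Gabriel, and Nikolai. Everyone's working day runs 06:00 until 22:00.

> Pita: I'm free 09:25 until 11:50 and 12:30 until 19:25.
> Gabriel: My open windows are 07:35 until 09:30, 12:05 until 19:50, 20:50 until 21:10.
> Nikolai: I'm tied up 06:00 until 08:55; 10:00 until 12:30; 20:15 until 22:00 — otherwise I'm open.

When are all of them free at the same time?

09:25-09:30, 12:30-19:25

Pita free: 09:25-11:50, 12:30-19:25.
Gabriel free: 07:35-09:30, 12:05-19:50, 20:50-21:10.
Nikolai free: 08:55-10:00, 12:30-20:15 (invert busy blocks within the working day).
Pita ∩ Gabriel: 09:25-09:30, 12:30-19:25.
Pita ∩ Gabriel ∩ Nikolai: 09:25-09:30, 12:30-19:25.
Those are the intersection windows.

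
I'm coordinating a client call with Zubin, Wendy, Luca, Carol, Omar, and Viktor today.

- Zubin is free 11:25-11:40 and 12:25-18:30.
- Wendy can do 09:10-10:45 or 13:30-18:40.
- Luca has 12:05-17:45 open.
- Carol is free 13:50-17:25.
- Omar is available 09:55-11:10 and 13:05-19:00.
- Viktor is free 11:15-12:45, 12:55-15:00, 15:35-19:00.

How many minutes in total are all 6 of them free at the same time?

Zubin ∩ Wendy: 13:30-18:30.
Zubin ∩ Wendy ∩ Luca: 13:30-17:45.
Zubin ∩ Wendy ∩ Luca ∩ Carol: 13:50-17:25.
Zubin ∩ Wendy ∩ Luca ∩ Carol ∩ Omar: 13:50-17:25.
Zubin ∩ Wendy ∩ Luca ∩ Carol ∩ Omar ∩ Viktor: 13:50-15:00, 15:35-17:25.
Summing the common windows: 70 + 110 = 180 minutes.

180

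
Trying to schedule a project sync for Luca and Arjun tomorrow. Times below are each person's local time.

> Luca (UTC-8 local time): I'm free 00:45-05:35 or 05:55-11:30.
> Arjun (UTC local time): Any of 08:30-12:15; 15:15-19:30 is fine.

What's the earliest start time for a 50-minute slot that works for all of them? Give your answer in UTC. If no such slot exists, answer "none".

Luca in UTC: 08:45-13:35, 13:55-19:30 (add 8h to convert from UTC-8).
Arjun in UTC: 08:30-12:15, 15:15-19:30.
Luca ∩ Arjun: 08:45-12:15, 15:15-19:30.
Those are the intersection windows.
The first common window of at least 50 minutes is 08:45-12:15, so the earliest start is 08:45.

08:45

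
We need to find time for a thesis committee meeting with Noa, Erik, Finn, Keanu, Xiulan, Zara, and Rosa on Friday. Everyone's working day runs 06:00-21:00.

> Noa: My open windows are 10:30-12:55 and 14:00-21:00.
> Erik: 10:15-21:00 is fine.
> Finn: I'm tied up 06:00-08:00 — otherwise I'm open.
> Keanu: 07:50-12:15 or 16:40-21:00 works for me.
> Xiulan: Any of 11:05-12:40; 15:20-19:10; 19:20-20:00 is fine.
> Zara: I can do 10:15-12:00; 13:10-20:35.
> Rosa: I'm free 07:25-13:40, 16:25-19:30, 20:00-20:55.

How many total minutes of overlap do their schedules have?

215

Noa free: 10:30-12:55, 14:00-21:00.
Erik free: 10:15-21:00.
Finn free: 08:00-21:00 (invert busy blocks within the working day).
Keanu free: 07:50-12:15, 16:40-21:00.
Xiulan free: 11:05-12:40, 15:20-19:10, 19:20-20:00.
Zara free: 10:15-12:00, 13:10-20:35.
Rosa free: 07:25-13:40, 16:25-19:30, 20:00-20:55.
Noa ∩ Erik: 10:30-12:55, 14:00-21:00.
Noa ∩ Erik ∩ Finn: 10:30-12:55, 14:00-21:00.
Noa ∩ Erik ∩ Finn ∩ Keanu: 10:30-12:15, 16:40-21:00.
Noa ∩ Erik ∩ Finn ∩ Keanu ∩ Xiulan: 11:05-12:15, 16:40-19:10, 19:20-20:00.
Noa ∩ Erik ∩ Finn ∩ Keanu ∩ Xiulan ∩ Zara: 11:05-12:00, 16:40-19:10, 19:20-20:00.
Noa ∩ Erik ∩ Finn ∩ Keanu ∩ Xiulan ∩ Zara ∩ Rosa: 11:05-12:00, 16:40-19:10, 19:20-19:30.
Those are the intersection windows.
Summing the common windows: 55 + 150 + 10 = 215 minutes.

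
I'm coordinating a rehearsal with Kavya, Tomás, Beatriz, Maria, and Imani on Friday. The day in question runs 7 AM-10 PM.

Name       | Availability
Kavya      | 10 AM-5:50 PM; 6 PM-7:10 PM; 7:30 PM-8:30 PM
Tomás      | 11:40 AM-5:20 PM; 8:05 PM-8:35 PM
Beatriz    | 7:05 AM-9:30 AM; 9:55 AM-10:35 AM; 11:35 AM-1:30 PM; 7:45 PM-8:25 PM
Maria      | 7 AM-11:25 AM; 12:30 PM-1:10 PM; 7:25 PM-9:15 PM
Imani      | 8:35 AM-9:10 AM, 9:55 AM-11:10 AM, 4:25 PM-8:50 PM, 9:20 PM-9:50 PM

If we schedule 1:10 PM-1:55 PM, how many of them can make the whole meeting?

Kavya and Tomás can make the full 13:10-13:55 slot — that's 2.

2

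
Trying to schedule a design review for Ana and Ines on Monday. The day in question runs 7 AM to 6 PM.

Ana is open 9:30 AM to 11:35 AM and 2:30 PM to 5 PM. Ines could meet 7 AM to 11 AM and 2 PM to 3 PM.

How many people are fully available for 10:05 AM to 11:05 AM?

Ana can make the full 10:05-11:05 slot — that's 1.

1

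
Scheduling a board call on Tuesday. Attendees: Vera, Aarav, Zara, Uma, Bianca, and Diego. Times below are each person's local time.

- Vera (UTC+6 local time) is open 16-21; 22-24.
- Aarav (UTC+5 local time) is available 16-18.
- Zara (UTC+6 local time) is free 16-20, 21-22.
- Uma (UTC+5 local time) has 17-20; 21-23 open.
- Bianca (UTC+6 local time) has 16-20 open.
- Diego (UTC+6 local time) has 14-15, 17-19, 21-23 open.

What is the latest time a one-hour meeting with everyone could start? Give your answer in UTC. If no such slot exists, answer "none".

Vera in UTC: 10:00-15:00, 16:00-18:00 (subtract 6h to convert from UTC+6).
Aarav in UTC: 11:00-13:00 (subtract 5h to convert from UTC+5).
Zara in UTC: 10:00-14:00, 15:00-16:00 (subtract 6h to convert from UTC+6).
Uma in UTC: 12:00-15:00, 16:00-18:00 (subtract 5h to convert from UTC+5).
Bianca in UTC: 10:00-14:00 (subtract 6h to convert from UTC+6).
Diego in UTC: 08:00-09:00, 11:00-13:00, 15:00-17:00 (subtract 6h to convert from UTC+6).
Vera ∩ Aarav: 11:00-13:00.
Vera ∩ Aarav ∩ Zara: 11:00-13:00.
Vera ∩ Aarav ∩ Zara ∩ Uma: 12:00-13:00.
Vera ∩ Aarav ∩ Zara ∩ Uma ∩ Bianca: 12:00-13:00.
Vera ∩ Aarav ∩ Zara ∩ Uma ∩ Bianca ∩ Diego: 12:00-13:00.
The last common window of at least 60 minutes is 12:00-13:00; a 60-minute meeting can start as late as 12:00 and still end by 13:00.

12:00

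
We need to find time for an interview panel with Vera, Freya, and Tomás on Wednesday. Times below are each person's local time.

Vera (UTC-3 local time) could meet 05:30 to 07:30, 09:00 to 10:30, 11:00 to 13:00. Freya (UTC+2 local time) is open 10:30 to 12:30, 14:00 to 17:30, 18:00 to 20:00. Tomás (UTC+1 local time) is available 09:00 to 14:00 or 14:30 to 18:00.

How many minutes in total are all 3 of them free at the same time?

Vera in UTC: 08:30-10:30, 12:00-13:30, 14:00-16:00 (add 3h to convert from UTC-3).
Freya in UTC: 08:30-10:30, 12:00-15:30, 16:00-18:00 (subtract 2h to convert from UTC+2).
Tomás in UTC: 08:00-13:00, 13:30-17:00 (subtract 1h to convert from UTC+1).
Vera ∩ Freya: 08:30-10:30, 12:00-13:30, 14:00-15:30.
Vera ∩ Freya ∩ Tomás: 08:30-10:30, 12:00-13:00, 14:00-15:30.
Summing the common windows: 120 + 60 + 90 = 270 minutes.

270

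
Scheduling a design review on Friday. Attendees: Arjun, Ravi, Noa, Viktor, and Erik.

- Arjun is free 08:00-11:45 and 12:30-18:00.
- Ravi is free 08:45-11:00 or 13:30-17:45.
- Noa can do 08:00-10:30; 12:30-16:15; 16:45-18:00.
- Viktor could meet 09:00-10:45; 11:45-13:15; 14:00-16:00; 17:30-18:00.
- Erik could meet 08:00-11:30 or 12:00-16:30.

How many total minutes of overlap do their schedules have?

210

Arjun ∩ Ravi: 08:45-11:00, 13:30-17:45.
Arjun ∩ Ravi ∩ Noa: 08:45-10:30, 13:30-16:15, 16:45-17:45.
Arjun ∩ Ravi ∩ Noa ∩ Viktor: 09:00-10:30, 14:00-16:00, 17:30-17:45.
Arjun ∩ Ravi ∩ Noa ∩ Viktor ∩ Erik: 09:00-10:30, 14:00-16:00.
Those are the intersection windows.
Summing the common windows: 90 + 120 = 210 minutes.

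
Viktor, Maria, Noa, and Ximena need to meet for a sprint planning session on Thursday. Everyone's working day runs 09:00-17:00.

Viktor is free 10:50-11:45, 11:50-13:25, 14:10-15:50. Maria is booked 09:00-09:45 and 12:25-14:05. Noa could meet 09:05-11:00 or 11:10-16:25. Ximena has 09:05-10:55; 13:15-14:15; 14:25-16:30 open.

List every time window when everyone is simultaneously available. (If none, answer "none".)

10:50-10:55, 14:10-14:15, 14:25-15:50

Viktor free: 10:50-11:45, 11:50-13:25, 14:10-15:50.
Maria free: 09:45-12:25, 14:05-17:00 (invert busy blocks within the working day).
Noa free: 09:05-11:00, 11:10-16:25.
Ximena free: 09:05-10:55, 13:15-14:15, 14:25-16:30.
Viktor ∩ Maria: 10:50-11:45, 11:50-12:25, 14:10-15:50.
Viktor ∩ Maria ∩ Noa: 10:50-11:00, 11:10-11:45, 11:50-12:25, 14:10-15:50.
Viktor ∩ Maria ∩ Noa ∩ Ximena: 10:50-10:55, 14:10-14:15, 14:25-15:50.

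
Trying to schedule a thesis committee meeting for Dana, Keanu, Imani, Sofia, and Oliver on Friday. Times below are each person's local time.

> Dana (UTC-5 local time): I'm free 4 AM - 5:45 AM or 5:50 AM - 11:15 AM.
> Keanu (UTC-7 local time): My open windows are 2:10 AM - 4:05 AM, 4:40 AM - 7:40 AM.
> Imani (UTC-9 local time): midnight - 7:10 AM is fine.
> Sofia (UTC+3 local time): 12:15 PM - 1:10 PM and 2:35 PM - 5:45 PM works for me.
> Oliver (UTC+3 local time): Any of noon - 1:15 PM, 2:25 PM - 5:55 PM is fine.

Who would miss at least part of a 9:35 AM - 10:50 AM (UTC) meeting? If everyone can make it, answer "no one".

Dana, Oliver, Sofia

Dana in UTC: 09:00-10:45, 10:50-16:15 (add 5h to convert from UTC-5).
Keanu in UTC: 09:10-11:05, 11:40-14:40 (add 7h to convert from UTC-7).
Imani in UTC: 09:00-16:10 (add 9h to convert from UTC-9).
Sofia in UTC: 09:15-10:10, 11:35-14:45 (subtract 3h to convert from UTC+3).
Oliver in UTC: 09:00-10:15, 11:25-14:55 (subtract 3h to convert from UTC+3).
Dana: not fully free for 09:35-10:50. Keanu: free for 09:35-10:50. Imani: free for 09:35-10:50. Sofia: not fully free for 09:35-10:50. Oliver: not fully free for 09:35-10:50.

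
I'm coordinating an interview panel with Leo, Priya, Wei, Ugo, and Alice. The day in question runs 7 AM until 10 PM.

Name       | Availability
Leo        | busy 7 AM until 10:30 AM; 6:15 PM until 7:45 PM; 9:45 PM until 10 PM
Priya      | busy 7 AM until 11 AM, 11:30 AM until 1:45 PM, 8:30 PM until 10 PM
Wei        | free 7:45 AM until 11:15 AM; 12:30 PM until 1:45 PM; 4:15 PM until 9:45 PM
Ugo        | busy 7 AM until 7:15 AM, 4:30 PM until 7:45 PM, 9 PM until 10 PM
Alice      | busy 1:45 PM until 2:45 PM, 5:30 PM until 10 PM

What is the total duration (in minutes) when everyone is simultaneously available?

Leo free: 10:30-18:15, 19:45-21:45 (invert busy blocks within the working day).
Priya free: 11:00-11:30, 13:45-20:30 (invert busy blocks within the working day).
Wei free: 07:45-11:15, 12:30-13:45, 16:15-21:45.
Ugo free: 07:15-16:30, 19:45-21:00 (invert busy blocks within the working day).
Alice free: 07:00-13:45, 14:45-17:30 (invert busy blocks within the working day).
Leo ∩ Priya: 11:00-11:30, 13:45-18:15, 19:45-20:30.
Leo ∩ Priya ∩ Wei: 11:00-11:15, 16:15-18:15, 19:45-20:30.
Leo ∩ Priya ∩ Wei ∩ Ugo: 11:00-11:15, 16:15-16:30, 19:45-20:30.
Leo ∩ Priya ∩ Wei ∩ Ugo ∩ Alice: 11:00-11:15, 16:15-16:30.
Summing the common windows: 15 + 15 = 30 minutes.

30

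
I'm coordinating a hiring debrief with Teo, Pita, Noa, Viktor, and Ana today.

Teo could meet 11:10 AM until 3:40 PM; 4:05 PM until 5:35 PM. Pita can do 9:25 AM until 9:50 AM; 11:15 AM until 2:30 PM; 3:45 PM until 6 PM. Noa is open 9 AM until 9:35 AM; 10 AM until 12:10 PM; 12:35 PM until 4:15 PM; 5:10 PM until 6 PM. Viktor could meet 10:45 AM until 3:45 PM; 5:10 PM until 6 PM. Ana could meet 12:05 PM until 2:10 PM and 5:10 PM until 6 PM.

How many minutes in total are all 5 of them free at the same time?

125

Teo ∩ Pita: 11:15-14:30, 16:05-17:35.
Teo ∩ Pita ∩ Noa: 11:15-12:10, 12:35-14:30, 16:05-16:15, 17:10-17:35.
Teo ∩ Pita ∩ Noa ∩ Viktor: 11:15-12:10, 12:35-14:30, 17:10-17:35.
Teo ∩ Pita ∩ Noa ∩ Viktor ∩ Ana: 12:05-12:10, 12:35-14:10, 17:10-17:35.
So the common availability across everyone is 12:05-12:10, 12:35-14:10, 17:10-17:35.
Summing the common windows: 5 + 95 + 25 = 125 minutes.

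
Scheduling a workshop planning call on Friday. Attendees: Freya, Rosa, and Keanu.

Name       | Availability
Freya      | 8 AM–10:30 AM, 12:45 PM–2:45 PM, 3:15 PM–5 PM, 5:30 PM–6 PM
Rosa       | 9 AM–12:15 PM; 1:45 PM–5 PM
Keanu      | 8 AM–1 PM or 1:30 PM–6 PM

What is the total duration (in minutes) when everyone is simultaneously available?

255

Freya ∩ Rosa: 09:00-10:30, 13:45-14:45, 15:15-17:00.
Freya ∩ Rosa ∩ Keanu: 09:00-10:30, 13:45-14:45, 15:15-17:00.
So the common availability across everyone is 09:00-10:30, 13:45-14:45, 15:15-17:00.
Summing the common windows: 90 + 60 + 105 = 255 minutes.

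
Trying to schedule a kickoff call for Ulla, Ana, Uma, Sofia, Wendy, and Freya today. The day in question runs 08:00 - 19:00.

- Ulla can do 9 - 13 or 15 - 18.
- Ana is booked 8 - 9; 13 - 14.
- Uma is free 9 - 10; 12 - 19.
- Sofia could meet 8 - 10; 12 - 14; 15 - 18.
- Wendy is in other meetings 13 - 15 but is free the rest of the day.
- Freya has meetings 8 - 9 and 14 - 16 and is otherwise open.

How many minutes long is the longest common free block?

120

Ulla free: 09:00-13:00, 15:00-18:00.
Ana free: 09:00-13:00, 14:00-19:00 (invert busy blocks within the working day).
Uma free: 09:00-10:00, 12:00-19:00.
Sofia free: 08:00-10:00, 12:00-14:00, 15:00-18:00.
Wendy free: 08:00-13:00, 15:00-19:00 (invert busy blocks within the working day).
Freya free: 09:00-14:00, 16:00-19:00 (invert busy blocks within the working day).
Ulla ∩ Ana: 09:00-13:00, 15:00-18:00.
Ulla ∩ Ana ∩ Uma: 09:00-10:00, 12:00-13:00, 15:00-18:00.
Ulla ∩ Ana ∩ Uma ∩ Sofia: 09:00-10:00, 12:00-13:00, 15:00-18:00.
Ulla ∩ Ana ∩ Uma ∩ Sofia ∩ Wendy: 09:00-10:00, 12:00-13:00, 15:00-18:00.
Ulla ∩ Ana ∩ Uma ∩ Sofia ∩ Wendy ∩ Freya: 09:00-10:00, 12:00-13:00, 16:00-18:00.
The longest is 16:00-18:00 at 120 minutes.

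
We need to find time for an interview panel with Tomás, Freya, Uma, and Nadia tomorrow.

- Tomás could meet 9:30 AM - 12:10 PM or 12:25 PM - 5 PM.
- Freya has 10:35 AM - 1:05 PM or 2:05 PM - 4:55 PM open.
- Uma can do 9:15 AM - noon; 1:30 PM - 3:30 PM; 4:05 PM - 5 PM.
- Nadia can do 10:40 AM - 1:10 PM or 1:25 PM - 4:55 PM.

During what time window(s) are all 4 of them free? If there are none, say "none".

10:40-12:00, 14:05-15:30, 16:05-16:55

Tomás ∩ Freya: 10:35-12:10, 12:25-13:05, 14:05-16:55.
Tomás ∩ Freya ∩ Uma: 10:35-12:00, 14:05-15:30, 16:05-16:55.
Tomás ∩ Freya ∩ Uma ∩ Nadia: 10:40-12:00, 14:05-15:30, 16:05-16:55.
So the common availability across everyone is 10:40-12:00, 14:05-15:30, 16:05-16:55.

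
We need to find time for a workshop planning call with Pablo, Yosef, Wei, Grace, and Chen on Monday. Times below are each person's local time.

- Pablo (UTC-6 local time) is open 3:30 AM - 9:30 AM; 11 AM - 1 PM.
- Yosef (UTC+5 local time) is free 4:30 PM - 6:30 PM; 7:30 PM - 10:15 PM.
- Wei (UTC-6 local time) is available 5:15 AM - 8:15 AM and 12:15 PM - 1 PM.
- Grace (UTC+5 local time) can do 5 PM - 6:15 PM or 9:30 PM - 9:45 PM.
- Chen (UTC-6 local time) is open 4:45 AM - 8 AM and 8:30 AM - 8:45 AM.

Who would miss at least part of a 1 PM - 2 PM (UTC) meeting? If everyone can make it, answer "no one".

Pablo in UTC: 09:30-15:30, 17:00-19:00 (add 6h to convert from UTC-6).
Yosef in UTC: 11:30-13:30, 14:30-17:15 (subtract 5h to convert from UTC+5).
Wei in UTC: 11:15-14:15, 18:15-19:00 (add 6h to convert from UTC-6).
Grace in UTC: 12:00-13:15, 16:30-16:45 (subtract 5h to convert from UTC+5).
Chen in UTC: 10:45-14:00, 14:30-14:45 (add 6h to convert from UTC-6).
Pablo: free for 13:00-14:00. Yosef: not fully free for 13:00-14:00. Wei: free for 13:00-14:00. Grace: not fully free for 13:00-14:00. Chen: free for 13:00-14:00.

Grace, Yosef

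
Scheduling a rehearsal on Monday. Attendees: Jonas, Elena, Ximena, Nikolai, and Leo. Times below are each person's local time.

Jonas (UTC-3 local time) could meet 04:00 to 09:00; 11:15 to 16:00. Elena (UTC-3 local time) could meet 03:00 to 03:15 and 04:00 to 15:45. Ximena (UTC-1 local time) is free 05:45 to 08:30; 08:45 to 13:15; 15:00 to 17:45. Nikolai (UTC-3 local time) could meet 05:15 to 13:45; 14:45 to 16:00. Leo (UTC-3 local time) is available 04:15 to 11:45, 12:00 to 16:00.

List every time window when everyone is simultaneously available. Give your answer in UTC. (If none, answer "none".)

08:15-09:30, 09:45-12:00, 16:00-16:45, 17:45-18:45

Jonas in UTC: 07:00-12:00, 14:15-19:00 (add 3h to convert from UTC-3).
Elena in UTC: 06:00-06:15, 07:00-18:45 (add 3h to convert from UTC-3).
Ximena in UTC: 06:45-09:30, 09:45-14:15, 16:00-18:45 (add 1h to convert from UTC-1).
Nikolai in UTC: 08:15-16:45, 17:45-19:00 (add 3h to convert from UTC-3).
Leo in UTC: 07:15-14:45, 15:00-19:00 (add 3h to convert from UTC-3).
Jonas ∩ Elena: 07:00-12:00, 14:15-18:45.
Jonas ∩ Elena ∩ Ximena: 07:00-09:30, 09:45-12:00, 16:00-18:45.
Jonas ∩ Elena ∩ Ximena ∩ Nikolai: 08:15-09:30, 09:45-12:00, 16:00-16:45, 17:45-18:45.
Jonas ∩ Elena ∩ Ximena ∩ Nikolai ∩ Leo: 08:15-09:30, 09:45-12:00, 16:00-16:45, 17:45-18:45.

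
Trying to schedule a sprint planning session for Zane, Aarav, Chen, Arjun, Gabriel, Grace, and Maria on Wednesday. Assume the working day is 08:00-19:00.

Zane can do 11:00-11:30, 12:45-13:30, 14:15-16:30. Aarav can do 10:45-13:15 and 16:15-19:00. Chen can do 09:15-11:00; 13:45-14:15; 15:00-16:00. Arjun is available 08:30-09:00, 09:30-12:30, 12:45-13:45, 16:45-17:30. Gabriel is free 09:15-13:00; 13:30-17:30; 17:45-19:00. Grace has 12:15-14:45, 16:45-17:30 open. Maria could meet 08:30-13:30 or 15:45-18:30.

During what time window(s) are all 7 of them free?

none

Zane ∩ Aarav: 11:00-11:30, 12:45-13:15, 16:15-16:30.
Zane ∩ Aarav ∩ Chen: ∅.
Zane ∩ Aarav ∩ Chen ∩ Arjun: ∅.
Zane ∩ Aarav ∩ Chen ∩ Arjun ∩ Gabriel: ∅.
Zane ∩ Aarav ∩ Chen ∩ Arjun ∩ Gabriel ∩ Grace: ∅.
Zane ∩ Aarav ∩ Chen ∩ Arjun ∩ Gabriel ∩ Grace ∩ Maria: ∅.
There is no time when everyone is free.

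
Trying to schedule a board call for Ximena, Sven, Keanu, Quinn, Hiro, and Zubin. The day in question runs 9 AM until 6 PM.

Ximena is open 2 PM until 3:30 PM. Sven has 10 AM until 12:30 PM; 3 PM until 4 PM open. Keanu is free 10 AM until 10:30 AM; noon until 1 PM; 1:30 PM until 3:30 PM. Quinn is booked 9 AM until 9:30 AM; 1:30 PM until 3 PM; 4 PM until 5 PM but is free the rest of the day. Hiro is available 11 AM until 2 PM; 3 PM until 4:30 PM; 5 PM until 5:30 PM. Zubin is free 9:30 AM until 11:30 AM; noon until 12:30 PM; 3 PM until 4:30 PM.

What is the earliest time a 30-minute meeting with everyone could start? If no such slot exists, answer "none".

15:00

Ximena free: 14:00-15:30.
Sven free: 10:00-12:30, 15:00-16:00.
Keanu free: 10:00-10:30, 12:00-13:00, 13:30-15:30.
Quinn free: 09:30-13:30, 15:00-16:00, 17:00-18:00 (invert busy blocks within the working day).
Hiro free: 11:00-14:00, 15:00-16:30, 17:00-17:30.
Zubin free: 09:30-11:30, 12:00-12:30, 15:00-16:30.
Ximena ∩ Sven: 15:00-15:30.
Ximena ∩ Sven ∩ Keanu: 15:00-15:30.
Ximena ∩ Sven ∩ Keanu ∩ Quinn: 15:00-15:30.
Ximena ∩ Sven ∩ Keanu ∩ Quinn ∩ Hiro: 15:00-15:30.
Ximena ∩ Sven ∩ Keanu ∩ Quinn ∩ Hiro ∩ Zubin: 15:00-15:30.
The first common window of at least 30 minutes is 15:00-15:30, so the earliest start is 15:00.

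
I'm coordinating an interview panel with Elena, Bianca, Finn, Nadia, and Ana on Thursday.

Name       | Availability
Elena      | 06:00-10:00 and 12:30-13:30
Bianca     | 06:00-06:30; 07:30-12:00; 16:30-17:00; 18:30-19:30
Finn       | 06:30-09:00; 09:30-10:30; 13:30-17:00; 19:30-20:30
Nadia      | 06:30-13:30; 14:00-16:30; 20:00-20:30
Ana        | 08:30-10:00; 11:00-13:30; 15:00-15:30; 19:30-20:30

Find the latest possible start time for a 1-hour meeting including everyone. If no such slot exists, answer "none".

none

Elena ∩ Bianca: 06:00-06:30, 07:30-10:00.
Elena ∩ Bianca ∩ Finn: 07:30-09:00, 09:30-10:00.
Elena ∩ Bianca ∩ Finn ∩ Nadia: 07:30-09:00, 09:30-10:00.
Elena ∩ Bianca ∩ Finn ∩ Nadia ∩ Ana: 08:30-09:00, 09:30-10:00.
No common window is at least 60 minutes long.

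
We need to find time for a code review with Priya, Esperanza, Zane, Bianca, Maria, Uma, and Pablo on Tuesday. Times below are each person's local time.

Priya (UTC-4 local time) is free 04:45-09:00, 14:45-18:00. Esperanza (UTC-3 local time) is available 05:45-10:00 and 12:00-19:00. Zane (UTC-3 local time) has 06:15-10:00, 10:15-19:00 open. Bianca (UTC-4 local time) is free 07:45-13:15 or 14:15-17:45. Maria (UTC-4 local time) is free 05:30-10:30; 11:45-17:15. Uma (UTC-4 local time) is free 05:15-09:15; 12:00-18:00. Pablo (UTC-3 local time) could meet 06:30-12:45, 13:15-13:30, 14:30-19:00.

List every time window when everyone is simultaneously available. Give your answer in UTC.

Priya in UTC: 08:45-13:00, 18:45-22:00 (add 4h to convert from UTC-4).
Esperanza in UTC: 08:45-13:00, 15:00-22:00 (add 3h to convert from UTC-3).
Zane in UTC: 09:15-13:00, 13:15-22:00 (add 3h to convert from UTC-3).
Bianca in UTC: 11:45-17:15, 18:15-21:45 (add 4h to convert from UTC-4).
Maria in UTC: 09:30-14:30, 15:45-21:15 (add 4h to convert from UTC-4).
Uma in UTC: 09:15-13:15, 16:00-22:00 (add 4h to convert from UTC-4).
Pablo in UTC: 09:30-15:45, 16:15-16:30, 17:30-22:00 (add 3h to convert from UTC-3).
Priya ∩ Esperanza: 08:45-13:00, 18:45-22:00.
Priya ∩ Esperanza ∩ Zane: 09:15-13:00, 18:45-22:00.
Priya ∩ Esperanza ∩ Zane ∩ Bianca: 11:45-13:00, 18:45-21:45.
Priya ∩ Esperanza ∩ Zane ∩ Bianca ∩ Maria: 11:45-13:00, 18:45-21:15.
Priya ∩ Esperanza ∩ Zane ∩ Bianca ∩ Maria ∩ Uma: 11:45-13:00, 18:45-21:15.
Priya ∩ Esperanza ∩ Zane ∩ Bianca ∩ Maria ∩ Uma ∩ Pablo: 11:45-13:00, 18:45-21:15.

11:45-13:00, 18:45-21:15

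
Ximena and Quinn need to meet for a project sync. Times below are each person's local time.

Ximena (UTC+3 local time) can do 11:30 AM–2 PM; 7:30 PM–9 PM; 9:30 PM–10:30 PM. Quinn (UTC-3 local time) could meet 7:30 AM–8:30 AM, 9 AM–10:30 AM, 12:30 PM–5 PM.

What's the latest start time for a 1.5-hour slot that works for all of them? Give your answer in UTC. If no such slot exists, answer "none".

16:30

Ximena in UTC: 08:30-11:00, 16:30-18:00, 18:30-19:30 (subtract 3h to convert from UTC+3).
Quinn in UTC: 10:30-11:30, 12:00-13:30, 15:30-20:00 (add 3h to convert from UTC-3).
Ximena ∩ Quinn: 10:30-11:00, 16:30-18:00, 18:30-19:30.
So the common availability across everyone is 10:30-11:00, 16:30-18:00, 18:30-19:30.
The last common window of at least 90 minutes is 16:30-18:00; a 90-minute meeting can start as late as 16:30 and still end by 18:00.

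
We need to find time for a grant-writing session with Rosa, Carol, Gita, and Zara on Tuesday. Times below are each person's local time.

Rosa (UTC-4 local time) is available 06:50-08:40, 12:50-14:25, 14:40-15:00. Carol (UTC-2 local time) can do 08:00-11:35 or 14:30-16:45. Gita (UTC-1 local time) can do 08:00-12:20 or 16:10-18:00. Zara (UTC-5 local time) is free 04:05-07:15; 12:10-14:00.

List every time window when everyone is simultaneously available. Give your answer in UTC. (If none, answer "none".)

Rosa in UTC: 10:50-12:40, 16:50-18:25, 18:40-19:00 (add 4h to convert from UTC-4).
Carol in UTC: 10:00-13:35, 16:30-18:45 (add 2h to convert from UTC-2).
Gita in UTC: 09:00-13:20, 17:10-19:00 (add 1h to convert from UTC-1).
Zara in UTC: 09:05-12:15, 17:10-19:00 (add 5h to convert from UTC-5).
Rosa ∩ Carol: 10:50-12:40, 16:50-18:25, 18:40-18:45.
Rosa ∩ Carol ∩ Gita: 10:50-12:40, 17:10-18:25, 18:40-18:45.
Rosa ∩ Carol ∩ Gita ∩ Zara: 10:50-12:15, 17:10-18:25, 18:40-18:45.

10:50-12:15, 17:10-18:25, 18:40-18:45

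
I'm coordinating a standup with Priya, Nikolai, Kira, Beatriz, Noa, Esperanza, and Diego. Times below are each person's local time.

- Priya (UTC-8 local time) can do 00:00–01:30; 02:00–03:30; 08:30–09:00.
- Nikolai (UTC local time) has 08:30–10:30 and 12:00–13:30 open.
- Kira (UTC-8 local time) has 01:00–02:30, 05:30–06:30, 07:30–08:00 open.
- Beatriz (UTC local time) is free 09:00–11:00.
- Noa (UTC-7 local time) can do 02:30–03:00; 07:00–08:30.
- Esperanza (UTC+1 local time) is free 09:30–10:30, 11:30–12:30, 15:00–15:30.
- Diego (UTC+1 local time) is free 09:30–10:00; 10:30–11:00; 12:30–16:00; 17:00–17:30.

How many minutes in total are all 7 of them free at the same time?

Priya in UTC: 08:00-09:30, 10:00-11:30, 16:30-17:00 (add 8h to convert from UTC-8).
Nikolai in UTC: 08:30-10:30, 12:00-13:30.
Kira in UTC: 09:00-10:30, 13:30-14:30, 15:30-16:00 (add 8h to convert from UTC-8).
Beatriz in UTC: 09:00-11:00.
Noa in UTC: 09:30-10:00, 14:00-15:30 (add 7h to convert from UTC-7).
Esperanza in UTC: 08:30-09:30, 10:30-11:30, 14:00-14:30 (subtract 1h to convert from UTC+1).
Diego in UTC: 08:30-09:00, 09:30-10:00, 11:30-15:00, 16:00-16:30 (subtract 1h to convert from UTC+1).
Priya ∩ Nikolai: 08:30-09:30, 10:00-10:30.
Priya ∩ Nikolai ∩ Kira: 09:00-09:30, 10:00-10:30.
Priya ∩ Nikolai ∩ Kira ∩ Beatriz: 09:00-09:30, 10:00-10:30.
Priya ∩ Nikolai ∩ Kira ∩ Beatriz ∩ Noa: ∅.
Priya ∩ Nikolai ∩ Kira ∩ Beatriz ∩ Noa ∩ Esperanza: ∅.
Priya ∩ Nikolai ∩ Kira ∩ Beatriz ∩ Noa ∩ Esperanza ∩ Diego: ∅.
There is no time when everyone is free.
There is no common window, so the total is 0 minutes.

0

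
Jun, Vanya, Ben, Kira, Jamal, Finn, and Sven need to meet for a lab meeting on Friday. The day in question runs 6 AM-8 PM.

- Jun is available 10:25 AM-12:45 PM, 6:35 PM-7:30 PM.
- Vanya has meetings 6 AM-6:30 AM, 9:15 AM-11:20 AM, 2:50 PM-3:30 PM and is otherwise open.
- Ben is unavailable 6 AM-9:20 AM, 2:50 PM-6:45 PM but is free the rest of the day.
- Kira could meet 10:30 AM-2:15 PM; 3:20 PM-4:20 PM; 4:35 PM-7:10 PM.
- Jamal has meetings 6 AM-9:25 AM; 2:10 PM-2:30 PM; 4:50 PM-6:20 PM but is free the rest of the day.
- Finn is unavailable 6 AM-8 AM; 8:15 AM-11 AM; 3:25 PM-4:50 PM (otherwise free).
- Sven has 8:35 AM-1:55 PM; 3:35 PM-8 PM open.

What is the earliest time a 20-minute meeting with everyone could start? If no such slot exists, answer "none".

Jun free: 10:25-12:45, 18:35-19:30.
Vanya free: 06:30-09:15, 11:20-14:50, 15:30-20:00 (invert busy blocks within the working day).
Ben free: 09:20-14:50, 18:45-20:00 (invert busy blocks within the working day).
Kira free: 10:30-14:15, 15:20-16:20, 16:35-19:10.
Jamal free: 09:25-14:10, 14:30-16:50, 18:20-20:00 (invert busy blocks within the working day).
Finn free: 08:00-08:15, 11:00-15:25, 16:50-20:00 (invert busy blocks within the working day).
Sven free: 08:35-13:55, 15:35-20:00.
Jun ∩ Vanya: 11:20-12:45, 18:35-19:30.
Jun ∩ Vanya ∩ Ben: 11:20-12:45, 18:45-19:30.
Jun ∩ Vanya ∩ Ben ∩ Kira: 11:20-12:45, 18:45-19:10.
Jun ∩ Vanya ∩ Ben ∩ Kira ∩ Jamal: 11:20-12:45, 18:45-19:10.
Jun ∩ Vanya ∩ Ben ∩ Kira ∩ Jamal ∩ Finn: 11:20-12:45, 18:45-19:10.
Jun ∩ Vanya ∩ Ben ∩ Kira ∩ Jamal ∩ Finn ∩ Sven: 11:20-12:45, 18:45-19:10.
The first common window of at least 20 minutes is 11:20-12:45, so the earliest start is 11:20.

11:20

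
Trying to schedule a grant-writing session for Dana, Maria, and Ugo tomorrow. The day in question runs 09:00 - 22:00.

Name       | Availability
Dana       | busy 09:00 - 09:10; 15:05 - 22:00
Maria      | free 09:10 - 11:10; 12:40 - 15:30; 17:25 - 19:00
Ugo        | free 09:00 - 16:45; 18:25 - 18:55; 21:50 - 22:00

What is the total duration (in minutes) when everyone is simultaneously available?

Dana free: 09:10-15:05 (invert busy blocks within the working day).
Maria free: 09:10-11:10, 12:40-15:30, 17:25-19:00.
Ugo free: 09:00-16:45, 18:25-18:55, 21:50-22:00.
Dana ∩ Maria: 09:10-11:10, 12:40-15:05.
Dana ∩ Maria ∩ Ugo: 09:10-11:10, 12:40-15:05.
Those are the intersection windows.
Summing the common windows: 120 + 145 = 265 minutes.

265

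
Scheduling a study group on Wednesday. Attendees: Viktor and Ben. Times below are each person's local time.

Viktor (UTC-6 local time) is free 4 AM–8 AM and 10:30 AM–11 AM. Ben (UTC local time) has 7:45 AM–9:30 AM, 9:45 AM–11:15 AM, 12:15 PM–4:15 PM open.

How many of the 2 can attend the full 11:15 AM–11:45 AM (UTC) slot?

1

Viktor in UTC: 10:00-14:00, 16:30-17:00 (add 6h to convert from UTC-6).
Ben in UTC: 07:45-09:30, 09:45-11:15, 12:15-16:15.
Viktor can make the full 11:15-11:45 slot — that's 1.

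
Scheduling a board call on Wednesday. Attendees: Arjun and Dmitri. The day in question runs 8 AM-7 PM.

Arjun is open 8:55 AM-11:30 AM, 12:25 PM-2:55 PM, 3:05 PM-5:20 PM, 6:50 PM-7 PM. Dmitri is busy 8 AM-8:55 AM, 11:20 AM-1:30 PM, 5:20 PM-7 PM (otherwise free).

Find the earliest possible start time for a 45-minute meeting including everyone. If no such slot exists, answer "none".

08:55

Arjun free: 08:55-11:30, 12:25-14:55, 15:05-17:20, 18:50-19:00.
Dmitri free: 08:55-11:20, 13:30-17:20 (invert busy blocks within the working day).
Arjun ∩ Dmitri: 08:55-11:20, 13:30-14:55, 15:05-17:20.
So the common availability across everyone is 08:55-11:20, 13:30-14:55, 15:05-17:20.
The first common window of at least 45 minutes is 08:55-11:20, so the earliest start is 08:55.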